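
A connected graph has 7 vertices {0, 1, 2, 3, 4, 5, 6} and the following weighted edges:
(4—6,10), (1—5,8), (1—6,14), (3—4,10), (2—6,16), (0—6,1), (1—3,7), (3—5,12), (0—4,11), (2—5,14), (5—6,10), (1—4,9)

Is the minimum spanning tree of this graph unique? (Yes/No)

Sort edges by weight, then run Kruskal:
0—6 (1): add — endpoints in different components.
1—3 (7): add — endpoints in different components.
1—5 (8): add — endpoints in different components.
1—4 (9): add — endpoints in different components.
3—4 (10): skip — 3 and 4 already connected.
4—6 (10): add — endpoints in different components.
5—6 (10): skip — 5 and 6 already connected.
0—4 (11): skip — 0 and 4 already connected.
3—5 (12): skip — 3 and 5 already connected.
1—6 (14): skip — 1 and 6 already connected.
2—5 (14): add — endpoints in different components.
Non-tree edge 5—6 has weight 10, equal to the heaviest edge on its tree cycle — swapping gives another MST of the same weight. Not unique.

No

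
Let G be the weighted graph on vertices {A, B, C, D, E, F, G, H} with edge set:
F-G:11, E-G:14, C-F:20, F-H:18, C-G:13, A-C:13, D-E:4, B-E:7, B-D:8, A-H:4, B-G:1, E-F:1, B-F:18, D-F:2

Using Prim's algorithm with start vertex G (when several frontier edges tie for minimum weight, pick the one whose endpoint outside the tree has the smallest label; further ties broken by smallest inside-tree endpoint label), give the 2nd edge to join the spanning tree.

B-E

Prim, starting at G.
Step 1: frontier [B-G 1, F-G 11, C-G 13, E-G 14] → take B-G (1); add B.
Step 2: frontier [B-E 7, B-D 8, B-F 18, F-G 11, C-G 13, E-G 14] → take B-E (7); add E.
Step 3: frontier [B-D 8, B-F 18, E-F 1, D-E 4, F-G 11, C-G 13] → take E-F (1); add F.
Step 4: frontier [B-D 8, D-E 4, D-F 2, F-H 18, C-F 20, C-G 13] → take D-F (2); add D.
Step 5: frontier [F-H 18, C-F 20, C-G 13] → take C-G (13); add C.
Step 6: frontier [A-C 13, F-H 18] → take A-C (13); add A.
Step 7: frontier [A-H 4, F-H 18] → take A-H (4); add H.
The 2nd edge added is B-E.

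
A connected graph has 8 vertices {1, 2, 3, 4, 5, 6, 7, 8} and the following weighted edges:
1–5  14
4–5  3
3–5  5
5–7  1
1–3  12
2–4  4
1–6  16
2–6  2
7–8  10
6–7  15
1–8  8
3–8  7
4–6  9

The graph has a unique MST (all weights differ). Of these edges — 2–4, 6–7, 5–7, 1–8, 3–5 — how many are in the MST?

4

Sort edges by weight, then run Kruskal:
5–7 (1): add — endpoints in different components.
2–6 (2): add — endpoints in different components.
4–5 (3): add — endpoints in different components.
2–4 (4): add — endpoints in different components.
3–5 (5): add — endpoints in different components.
3–8 (7): add — endpoints in different components.
1–8 (8): add — endpoints in different components.
MST edge set: {5–7, 2–6, 4–5, 2–4, 3–5, 3–8, 1–8}.
Of the listed edges, {2–4, 5–7, 1–8, 3–5} are in the MST → 4.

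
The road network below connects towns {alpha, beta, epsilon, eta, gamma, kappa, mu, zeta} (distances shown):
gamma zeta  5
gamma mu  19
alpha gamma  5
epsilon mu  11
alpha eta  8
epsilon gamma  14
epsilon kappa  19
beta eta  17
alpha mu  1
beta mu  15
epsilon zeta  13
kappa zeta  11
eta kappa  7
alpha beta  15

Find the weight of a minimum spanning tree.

Kruskal's algorithm — process edges by increasing weight (ties by edge label):
alpha mu (1): add — endpoints in different components.
alpha gamma (5): add — endpoints in different components.
gamma zeta (5): add — endpoints in different components.
eta kappa (7): add — endpoints in different components.
alpha eta (8): add — endpoints in different components.
epsilon mu (11): add — endpoints in different components.
kappa zeta (11): skip — zeta and kappa already connected.
epsilon zeta (13): skip — zeta and epsilon already connected.
epsilon gamma (14): skip — gamma and epsilon already connected.
alpha beta (15): add — endpoints in different components.
MST edges: alpha mu, alpha gamma, gamma zeta, eta kappa, alpha eta, epsilon mu, alpha beta; total weight 1+5+5+7+8+11+15 = 52.

52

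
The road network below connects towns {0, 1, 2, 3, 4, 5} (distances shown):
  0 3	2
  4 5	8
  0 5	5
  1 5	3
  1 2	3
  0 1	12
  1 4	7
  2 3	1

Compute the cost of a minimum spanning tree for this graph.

16

Sort edges by weight, then run Kruskal:
2 3 (1): add — endpoints in different components.
0 3 (2): add — endpoints in different components.
1 2 (3): add — endpoints in different components.
1 5 (3): add — endpoints in different components.
0 5 (5): skip — 0 and 5 already connected.
1 4 (7): add — endpoints in different components.
MST edges: 2 3, 0 3, 1 2, 1 5, 1 4; total weight 1+2+3+3+7 = 16.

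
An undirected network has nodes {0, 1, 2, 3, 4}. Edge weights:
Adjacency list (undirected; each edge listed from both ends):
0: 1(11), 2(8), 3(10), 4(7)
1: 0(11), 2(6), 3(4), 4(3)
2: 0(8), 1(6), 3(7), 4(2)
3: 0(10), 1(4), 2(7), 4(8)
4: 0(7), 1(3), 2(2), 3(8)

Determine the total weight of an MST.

16

Sort edges by weight, then run Kruskal:
2—4 (2): add. Components now {0} {1} {2,4} {3}
1—4 (3): add. Components now {0} {1,2,4} {3}
1—3 (4): add. Components now {0} {1,2,3,4}
1—2 (6): skip — 1 and 2 already connected.
0—4 (7): add. Components now {0,1,2,3,4}
MST edges: 2—4, 1—4, 1—3, 0—4; total weight 2+3+4+7 = 16.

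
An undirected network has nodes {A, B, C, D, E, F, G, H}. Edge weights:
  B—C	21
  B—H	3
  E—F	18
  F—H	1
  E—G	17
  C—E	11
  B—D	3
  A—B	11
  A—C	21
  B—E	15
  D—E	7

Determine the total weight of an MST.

Prim's algorithm from G:
Step 1: cheapest edge leaving the tree is E—G (17); add E.
Step 2: cheapest edge leaving the tree is D—E (7); add D.
Step 3: cheapest edge leaving the tree is B—D (3); add B.
Step 4: cheapest edge leaving the tree is B—H (3); add H.
Step 5: cheapest edge leaving the tree is F—H (1); add F.
Step 6: cheapest edge leaving the tree is A—B (11); add A.
Step 7: cheapest edge leaving the tree is C—E (11); add C.
MST edges: E—G, D—E, B—D, B—H, F—H, A—B, C—E; total weight 17+7+3+3+1+11+11 = 53.

53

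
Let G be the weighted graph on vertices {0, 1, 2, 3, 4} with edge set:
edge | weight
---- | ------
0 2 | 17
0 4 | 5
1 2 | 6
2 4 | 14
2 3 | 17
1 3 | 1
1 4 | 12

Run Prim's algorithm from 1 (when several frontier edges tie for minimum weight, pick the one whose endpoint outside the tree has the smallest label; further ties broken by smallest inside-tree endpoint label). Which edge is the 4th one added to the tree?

Grow the tree from 1 using Prim:
Step 1: cheapest edge leaving the tree is 1 3 (1); add 3.
Step 2: cheapest edge leaving the tree is 1 2 (6); add 2.
Step 3: cheapest edge leaving the tree is 1 4 (12); add 4.
Step 4: cheapest edge leaving the tree is 0 4 (5); add 0.
The 4th edge added is 0 4.

0-4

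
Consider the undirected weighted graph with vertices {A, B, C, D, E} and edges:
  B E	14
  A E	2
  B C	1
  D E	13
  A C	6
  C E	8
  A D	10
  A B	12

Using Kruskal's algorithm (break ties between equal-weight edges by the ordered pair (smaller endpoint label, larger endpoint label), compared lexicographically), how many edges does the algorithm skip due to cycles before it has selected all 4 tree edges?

1

Kruskal's algorithm — process edges by increasing weight (ties by edge label):
B C (1): add — endpoints in different components.
A E (2): add — endpoints in different components.
A C (6): add — endpoints in different components.
C E (8): skip — C and E already connected.
A D (10): add — endpoints in different components.
Edges rejected before the tree was complete: 1.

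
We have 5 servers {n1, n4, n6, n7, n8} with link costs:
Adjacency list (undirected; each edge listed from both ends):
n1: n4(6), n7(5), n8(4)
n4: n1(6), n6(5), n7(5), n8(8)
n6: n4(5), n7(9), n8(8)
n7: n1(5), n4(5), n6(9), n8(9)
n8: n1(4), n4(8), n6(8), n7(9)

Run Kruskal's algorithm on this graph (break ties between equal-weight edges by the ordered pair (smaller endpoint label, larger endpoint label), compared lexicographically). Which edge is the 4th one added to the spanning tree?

n4-n7

Sort edges by weight, then run Kruskal:
n1 n8 (4): add — endpoints in different components.
n1 n7 (5): add — endpoints in different components.
n4 n6 (5): add — endpoints in different components.
n4 n7 (5): add — endpoints in different components.
The 4th edge added is n4 n7.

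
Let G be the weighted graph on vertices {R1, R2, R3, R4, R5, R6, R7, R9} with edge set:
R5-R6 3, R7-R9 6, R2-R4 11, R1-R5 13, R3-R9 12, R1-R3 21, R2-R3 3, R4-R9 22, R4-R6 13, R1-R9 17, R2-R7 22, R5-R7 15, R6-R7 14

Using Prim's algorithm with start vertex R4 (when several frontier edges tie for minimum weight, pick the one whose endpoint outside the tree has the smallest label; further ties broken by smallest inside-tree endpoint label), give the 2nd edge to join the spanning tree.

R2-R3

Prim's algorithm from R4:
Step 1: frontier [R2-R4 11, R4-R6 13, R4-R9 22] → take R2-R4 (11); add R2.
Step 2: frontier [R2-R3 3, R2-R7 22, R4-R6 13, R4-R9 22] → take R2-R3 (3); add R3.
Step 3: frontier [R2-R7 22, R3-R9 12, R1-R3 21, R4-R6 13, R4-R9 22] → take R3-R9 (12); add R9.
Step 4: frontier [R2-R7 22, R1-R3 21, R4-R6 13, R7-R9 6, R1-R9 17] → take R7-R9 (6); add R7.
Step 5: frontier [R1-R3 21, R4-R6 13, R6-R7 14, R5-R7 15, R1-R9 17] → take R4-R6 (13); add R6.
Step 6: frontier [R1-R3 21, R5-R6 3, R5-R7 15, R1-R9 17] → take R5-R6 (3); add R5.
Step 7: frontier [R1-R3 21, R1-R5 13, R1-R9 17] → take R1-R5 (13); add R1.
The 2nd edge added is R2-R3.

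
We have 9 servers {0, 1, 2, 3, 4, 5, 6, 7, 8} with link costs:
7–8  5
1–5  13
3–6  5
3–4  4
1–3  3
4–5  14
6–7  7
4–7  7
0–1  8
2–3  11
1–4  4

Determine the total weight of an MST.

Prim, starting at 5.
Step 1: frontier [1–5 13, 4–5 14] → take 1–5 (13); add 1.
Step 2: frontier [1–3 3, 1–4 4, 0–1 8, 4–5 14] → take 1–3 (3); add 3.
Step 3: frontier [1–4 4, 0–1 8, 3–4 4, 3–6 5, 2–3 11, 4–5 14] → take 1–4 (4); add 4.
Step 4: frontier [0–1 8, 3–6 5, 2–3 11, 4–7 7] → take 3–6 (5); add 6.
Step 5: frontier [0–1 8, 2–3 11, 4–7 7, 6–7 7] → take 4–7 (7); add 7.
Step 6: frontier [0–1 8, 2–3 11, 7–8 5] → take 7–8 (5); add 8.
Step 7: frontier [0–1 8, 2–3 11] → take 0–1 (8); add 0.
Step 8: frontier [2–3 11] → take 2–3 (11); add 2.
MST edges: 1–5, 1–3, 1–4, 3–6, 4–7, 7–8, 0–1, 2–3; total weight 13+3+4+5+7+5+8+11 = 56.

56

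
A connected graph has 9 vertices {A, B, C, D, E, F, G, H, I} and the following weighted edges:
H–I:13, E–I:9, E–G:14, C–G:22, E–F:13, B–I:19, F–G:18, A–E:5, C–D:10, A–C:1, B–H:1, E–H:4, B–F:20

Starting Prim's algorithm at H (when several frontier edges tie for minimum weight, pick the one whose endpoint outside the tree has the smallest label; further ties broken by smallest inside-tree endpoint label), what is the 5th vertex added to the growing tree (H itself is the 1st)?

C

Grow the tree from H using Prim:
Step 1: cheapest edge leaving the tree is B–H (1); add B.
Step 2: cheapest edge leaving the tree is E–H (4); add E.
Step 3: cheapest edge leaving the tree is A–E (5); add A.
Step 4: cheapest edge leaving the tree is A–C (1); add C.
Step 5: cheapest edge leaving the tree is E–I (9); add I.
Step 6: cheapest edge leaving the tree is C–D (10); add D.
Step 7: cheapest edge leaving the tree is E–F (13); add F.
Step 8: cheapest edge leaving the tree is E–G (14); add G.
Vertex order: H, B, E, A, C, I, D, F, G. The 5th vertex is C.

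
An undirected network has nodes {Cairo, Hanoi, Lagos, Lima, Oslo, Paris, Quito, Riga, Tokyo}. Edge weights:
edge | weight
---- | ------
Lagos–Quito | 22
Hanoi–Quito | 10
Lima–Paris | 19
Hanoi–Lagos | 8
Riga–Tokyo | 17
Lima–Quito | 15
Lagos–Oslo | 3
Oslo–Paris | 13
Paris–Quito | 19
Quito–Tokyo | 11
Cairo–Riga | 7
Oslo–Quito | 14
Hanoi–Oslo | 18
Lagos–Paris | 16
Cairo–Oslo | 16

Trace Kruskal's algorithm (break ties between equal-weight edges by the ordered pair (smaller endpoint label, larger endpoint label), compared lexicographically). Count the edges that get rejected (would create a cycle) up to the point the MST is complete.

Sort edges by weight, then run Kruskal:
Lagos–Oslo (3): add — endpoints in different components.
Cairo–Riga (7): add — endpoints in different components.
Hanoi–Lagos (8): add — endpoints in different components.
Hanoi–Quito (10): add — endpoints in different components.
Quito–Tokyo (11): add — endpoints in different components.
Oslo–Paris (13): add — endpoints in different components.
Oslo–Quito (14): skip — Quito and Oslo already connected.
Lima–Quito (15): add — endpoints in different components.
Cairo–Oslo (16): add — endpoints in different components.
Edges rejected before the tree was complete: 1.

1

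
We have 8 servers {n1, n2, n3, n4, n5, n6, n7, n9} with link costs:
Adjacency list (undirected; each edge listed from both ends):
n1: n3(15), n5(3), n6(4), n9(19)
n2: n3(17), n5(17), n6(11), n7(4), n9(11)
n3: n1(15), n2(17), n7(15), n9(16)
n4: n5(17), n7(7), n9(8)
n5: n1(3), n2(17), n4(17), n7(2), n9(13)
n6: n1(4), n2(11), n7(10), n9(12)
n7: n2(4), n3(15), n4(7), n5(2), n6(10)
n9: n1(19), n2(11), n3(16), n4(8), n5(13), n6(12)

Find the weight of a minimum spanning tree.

Kruskal's algorithm — process edges by increasing weight (ties by edge label):
n5 n7 (2): add — endpoints in different components.
n1 n5 (3): add — endpoints in different components.
n1 n6 (4): add — endpoints in different components.
n2 n7 (4): add — endpoints in different components.
n4 n7 (7): add — endpoints in different components.
n4 n9 (8): add — endpoints in different components.
n6 n7 (10): skip — n6 and n7 already connected.
n2 n6 (11): skip — n6 and n2 already connected.
n2 n9 (11): skip — n9 and n2 already connected.
n6 n9 (12): skip — n6 and n9 already connected.
n5 n9 (13): skip — n9 and n5 already connected.
n1 n3 (15): add — endpoints in different components.
MST edges: n5 n7, n1 n5, n1 n6, n2 n7, n4 n7, n4 n9, n1 n3; total weight 2+3+4+4+7+8+15 = 43.

43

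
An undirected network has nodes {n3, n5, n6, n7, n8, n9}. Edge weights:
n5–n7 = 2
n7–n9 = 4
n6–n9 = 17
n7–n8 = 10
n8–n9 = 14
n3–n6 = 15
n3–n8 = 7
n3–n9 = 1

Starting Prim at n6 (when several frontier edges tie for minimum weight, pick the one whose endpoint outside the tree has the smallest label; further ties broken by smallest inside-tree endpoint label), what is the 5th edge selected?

Grow the tree from n6 using Prim:
Step 1: frontier [n3–n6 15, n6–n9 17] → take n3–n6 (15); add n3.
Step 2: frontier [n3–n9 1, n3–n8 7, n6–n9 17] → take n3–n9 (1); add n9.
Step 3: frontier [n3–n8 7, n7–n9 4, n8–n9 14] → take n7–n9 (4); add n7.
Step 4: frontier [n3–n8 7, n5–n7 2, n7–n8 10, n8–n9 14] → take n5–n7 (2); add n5.
Step 5: frontier [n3–n8 7, n7–n8 10, n8–n9 14] → take n3–n8 (7); add n8.
The 5th edge added is n3–n8.

n3-n8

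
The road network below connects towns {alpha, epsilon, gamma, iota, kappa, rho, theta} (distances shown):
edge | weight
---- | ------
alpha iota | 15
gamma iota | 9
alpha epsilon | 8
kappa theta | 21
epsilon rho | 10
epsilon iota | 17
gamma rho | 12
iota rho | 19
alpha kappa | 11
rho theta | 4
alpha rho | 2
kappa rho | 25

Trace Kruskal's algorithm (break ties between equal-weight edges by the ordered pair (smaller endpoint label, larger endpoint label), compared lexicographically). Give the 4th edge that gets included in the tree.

Sort edges by weight, then run Kruskal:
alpha rho (2): add — endpoints in different components.
rho theta (4): add — endpoints in different components.
alpha epsilon (8): add — endpoints in different components.
gamma iota (9): add — endpoints in different components.
epsilon rho (10): skip — rho and epsilon already connected.
alpha kappa (11): add — endpoints in different components.
gamma rho (12): add — endpoints in different components.
The 4th edge added is gamma iota.

gamma-iota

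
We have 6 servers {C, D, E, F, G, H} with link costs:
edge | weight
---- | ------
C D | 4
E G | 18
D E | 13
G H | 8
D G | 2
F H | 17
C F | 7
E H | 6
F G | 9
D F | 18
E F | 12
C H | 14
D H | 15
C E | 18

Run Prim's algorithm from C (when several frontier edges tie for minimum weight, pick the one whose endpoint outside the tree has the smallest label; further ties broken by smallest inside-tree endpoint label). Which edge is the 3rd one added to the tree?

Prim, starting at C.
Step 1: frontier [C D 4, C F 7, C H 14, C E 18] → take C D (4); add D.
Step 2: frontier [C F 7, C H 14, C E 18, D G 2, D E 13, D H 15, D F 18] → take D G (2); add G.
Step 3: frontier [C F 7, C H 14, C E 18, D E 13, D H 15, D F 18, G H 8, F G 9, E G 18] → take C F (7); add F.
Step 4: frontier [C H 14, C E 18, D E 13, D H 15, E F 12, F H 17, G H 8, E G 18] → take G H (8); add H.
Step 5: frontier [C E 18, D E 13, E F 12, E G 18, E H 6] → take E H (6); add E.
The 3rd edge added is C F.

C-F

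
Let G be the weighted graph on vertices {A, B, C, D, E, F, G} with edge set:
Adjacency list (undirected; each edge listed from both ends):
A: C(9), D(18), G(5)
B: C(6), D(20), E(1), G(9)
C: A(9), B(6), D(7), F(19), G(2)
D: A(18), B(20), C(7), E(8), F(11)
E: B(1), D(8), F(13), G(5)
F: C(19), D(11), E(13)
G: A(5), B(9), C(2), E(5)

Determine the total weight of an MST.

Kruskal's algorithm — process edges by increasing weight (ties by edge label):
B E (1): add. Components now {A} {B,E} {C} {D} {F} {G}
C G (2): add. Components now {A} {B,E} {C,G} {D} {F}
A G (5): add. Components now {A,C,G} {B,E} {D} {F}
E G (5): add. Components now {A,B,C,E,G} {D} {F}
B C (6): skip — B and C already connected.
C D (7): add. Components now {A,B,C,D,E,G} {F}
D E (8): skip — D and E already connected.
A C (9): skip — A and C already connected.
B G (9): skip — B and G already connected.
D F (11): add. Components now {A,B,C,D,E,F,G}
MST edges: B E, C G, A G, E G, C D, D F; total weight 1+2+5+5+7+11 = 31.

31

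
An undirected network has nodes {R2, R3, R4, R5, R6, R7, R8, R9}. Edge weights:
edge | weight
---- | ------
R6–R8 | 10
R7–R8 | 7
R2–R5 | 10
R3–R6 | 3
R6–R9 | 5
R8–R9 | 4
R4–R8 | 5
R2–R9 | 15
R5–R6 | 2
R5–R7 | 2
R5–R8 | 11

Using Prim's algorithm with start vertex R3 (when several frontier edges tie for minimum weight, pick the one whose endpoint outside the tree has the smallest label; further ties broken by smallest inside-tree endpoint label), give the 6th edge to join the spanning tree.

R4-R8

Grow the tree from R3 using Prim:
Step 1: frontier [R3–R6 3] → take R3–R6 (3); add R6.
Step 2: frontier [R5–R6 2, R6–R9 5, R6–R8 10] → take R5–R6 (2); add R5.
Step 3: frontier [R5–R7 2, R2–R5 10, R5–R8 11, R6–R9 5, R6–R8 10] → take R5–R7 (2); add R7.
Step 4: frontier [R2–R5 10, R5–R8 11, R6–R9 5, R6–R8 10, R7–R8 7] → take R6–R9 (5); add R9.
Step 5: frontier [R2–R5 10, R5–R8 11, R6–R8 10, R7–R8 7, R8–R9 4, R2–R9 15] → take R8–R9 (4); add R8.
Step 6: frontier [R2–R5 10, R4–R8 5, R2–R9 15] → take R4–R8 (5); add R4.
Step 7: frontier [R2–R5 10, R2–R9 15] → take R2–R5 (10); add R2.
The 6th edge added is R4–R8.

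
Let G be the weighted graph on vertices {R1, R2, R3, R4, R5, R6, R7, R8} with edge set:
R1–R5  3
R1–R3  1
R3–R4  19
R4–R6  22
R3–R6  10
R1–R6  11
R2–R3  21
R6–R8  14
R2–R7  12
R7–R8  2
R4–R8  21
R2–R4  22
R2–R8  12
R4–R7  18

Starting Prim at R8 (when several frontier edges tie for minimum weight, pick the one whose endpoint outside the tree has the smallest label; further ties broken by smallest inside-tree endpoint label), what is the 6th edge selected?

R1-R5

Prim, starting at R8.
Step 1: frontier [R7–R8 2, R2–R8 12, R6–R8 14, R4–R8 21] → take R7–R8 (2); add R7.
Step 2: frontier [R2–R7 12, R4–R7 18, R2–R8 12, R6–R8 14, R4–R8 21] → take R2–R7 (12); add R2.
Step 3: frontier [R2–R3 21, R2–R4 22, R4–R7 18, R6–R8 14, R4–R8 21] → take R6–R8 (14); add R6.
Step 4: frontier [R2–R3 21, R2–R4 22, R3–R6 10, R1–R6 11, R4–R6 22, R4–R7 18, R4–R8 21] → take R3–R6 (10); add R3.
Step 5: frontier [R2–R4 22, R1–R3 1, R3–R4 19, R1–R6 11, R4–R6 22, R4–R7 18, R4–R8 21] → take R1–R3 (1); add R1.
Step 6: frontier [R1–R5 3, R2–R4 22, R3–R4 19, R4–R6 22, R4–R7 18, R4–R8 21] → take R1–R5 (3); add R5.
Step 7: frontier [R2–R4 22, R3–R4 19, R4–R6 22, R4–R7 18, R4–R8 21] → take R4–R7 (18); add R4.
The 6th edge added is R1–R5.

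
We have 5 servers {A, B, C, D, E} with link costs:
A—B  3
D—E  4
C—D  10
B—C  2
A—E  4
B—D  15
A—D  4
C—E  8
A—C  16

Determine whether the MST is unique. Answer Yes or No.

No

Kruskal: consider edges lightest-first.
B—C (2): add — endpoints in different components.
A—B (3): add — endpoints in different components.
A—D (4): add — endpoints in different components.
A—E (4): add — endpoints in different components.
Non-tree edge D—E has weight 4, equal to the heaviest edge on its tree cycle — swapping gives another MST of the same weight. Not unique.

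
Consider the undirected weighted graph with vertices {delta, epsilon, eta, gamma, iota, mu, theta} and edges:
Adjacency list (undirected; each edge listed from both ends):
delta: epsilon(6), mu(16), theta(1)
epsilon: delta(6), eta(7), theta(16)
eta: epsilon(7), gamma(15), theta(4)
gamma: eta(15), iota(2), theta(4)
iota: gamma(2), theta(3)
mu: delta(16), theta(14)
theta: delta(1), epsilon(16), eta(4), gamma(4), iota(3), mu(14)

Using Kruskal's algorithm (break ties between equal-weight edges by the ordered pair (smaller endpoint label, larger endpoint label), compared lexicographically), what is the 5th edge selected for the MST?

delta-epsilon

Kruskal's algorithm — process edges by increasing weight (ties by edge label):
delta–theta (1): add — endpoints in different components.
gamma–iota (2): add — endpoints in different components.
iota–theta (3): add — endpoints in different components.
eta–theta (4): add — endpoints in different components.
gamma–theta (4): skip — theta and gamma already connected.
delta–epsilon (6): add — endpoints in different components.
epsilon–eta (7): skip — eta and epsilon already connected.
mu–theta (14): add — endpoints in different components.
The 5th edge added is delta–epsilon.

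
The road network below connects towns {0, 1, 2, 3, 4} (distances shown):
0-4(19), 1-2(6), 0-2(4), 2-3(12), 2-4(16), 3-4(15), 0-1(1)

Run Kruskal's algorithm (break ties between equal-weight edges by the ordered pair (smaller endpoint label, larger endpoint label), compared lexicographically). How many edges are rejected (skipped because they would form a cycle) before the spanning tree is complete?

1

Kruskal: consider edges lightest-first.
0-1 (1): add. Components now {0,1} {2} {3} {4}
0-2 (4): add. Components now {0,1,2} {3} {4}
1-2 (6): skip — 1 and 2 already connected.
2-3 (12): add. Components now {0,1,2,3} {4}
3-4 (15): add. Components now {0,1,2,3,4}
Edges rejected before the tree was complete: 1.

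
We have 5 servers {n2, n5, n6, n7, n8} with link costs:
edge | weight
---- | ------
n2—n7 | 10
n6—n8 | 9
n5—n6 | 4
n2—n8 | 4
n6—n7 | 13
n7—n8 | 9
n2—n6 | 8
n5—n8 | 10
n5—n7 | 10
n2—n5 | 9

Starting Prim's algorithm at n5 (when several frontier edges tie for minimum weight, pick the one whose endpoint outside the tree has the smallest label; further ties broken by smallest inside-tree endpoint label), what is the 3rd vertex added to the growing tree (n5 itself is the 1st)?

n2

Prim's algorithm from n5:
Step 1: frontier [n5—n6 4, n2—n5 9, n5—n7 10, n5—n8 10] → take n5—n6 (4); add n6.
Step 2: frontier [n2—n5 9, n5—n7 10, n5—n8 10, n2—n6 8, n6—n8 9, n6—n7 13] → take n2—n6 (8); add n2.
Step 3: frontier [n2—n8 4, n2—n7 10, n5—n7 10, n5—n8 10, n6—n8 9, n6—n7 13] → take n2—n8 (4); add n8.
Step 4: frontier [n2—n7 10, n5—n7 10, n6—n7 13, n7—n8 9] → take n7—n8 (9); add n7.
Vertex order: n5, n6, n2, n8, n7. The 3rd vertex is n2.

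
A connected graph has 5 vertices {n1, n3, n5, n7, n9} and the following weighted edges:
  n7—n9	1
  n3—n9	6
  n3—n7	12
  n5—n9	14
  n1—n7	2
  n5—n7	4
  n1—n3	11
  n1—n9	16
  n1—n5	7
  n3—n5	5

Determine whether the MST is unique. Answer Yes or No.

Kruskal's algorithm — process edges by increasing weight (ties by edge label):
n7—n9 (1): add — endpoints in different components.
n1—n7 (2): add — endpoints in different components.
n5—n7 (4): add — endpoints in different components.
n3—n5 (5): add — endpoints in different components.
Every non-tree edge has weight strictly greater than the heaviest edge on the tree path between its endpoints, so the MST is unique.

Yes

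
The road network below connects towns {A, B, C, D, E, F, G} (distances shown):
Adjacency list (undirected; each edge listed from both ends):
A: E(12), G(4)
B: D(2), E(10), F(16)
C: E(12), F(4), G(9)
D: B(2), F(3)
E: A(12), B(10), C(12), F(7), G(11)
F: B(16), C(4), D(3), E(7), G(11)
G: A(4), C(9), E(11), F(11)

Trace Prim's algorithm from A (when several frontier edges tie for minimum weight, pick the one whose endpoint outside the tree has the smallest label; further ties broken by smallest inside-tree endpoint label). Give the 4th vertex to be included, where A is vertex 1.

F

Grow the tree from A using Prim:
Step 1: cheapest edge leaving the tree is A G (4); add G.
Step 2: cheapest edge leaving the tree is C G (9); add C.
Step 3: cheapest edge leaving the tree is C F (4); add F.
Step 4: cheapest edge leaving the tree is D F (3); add D.
Step 5: cheapest edge leaving the tree is B D (2); add B.
Step 6: cheapest edge leaving the tree is E F (7); add E.
Vertex order: A, G, C, F, D, B, E. The 4th vertex is F.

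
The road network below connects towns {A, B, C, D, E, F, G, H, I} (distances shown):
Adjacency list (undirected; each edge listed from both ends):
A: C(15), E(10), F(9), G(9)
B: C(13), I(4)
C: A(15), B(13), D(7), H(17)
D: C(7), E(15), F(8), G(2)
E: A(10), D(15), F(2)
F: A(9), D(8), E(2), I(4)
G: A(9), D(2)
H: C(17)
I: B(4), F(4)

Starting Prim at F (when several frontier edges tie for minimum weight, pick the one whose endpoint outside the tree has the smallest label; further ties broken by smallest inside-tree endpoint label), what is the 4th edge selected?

Prim's algorithm from F:
Step 1: frontier [E—F 2, F—I 4, D—F 8, A—F 9] → take E—F (2); add E.
Step 2: frontier [A—E 10, D—E 15, F—I 4, D—F 8, A—F 9] → take F—I (4); add I.
Step 3: frontier [A—E 10, D—E 15, D—F 8, A—F 9, B—I 4] → take B—I (4); add B.
Step 4: frontier [B—C 13, A—E 10, D—E 15, D—F 8, A—F 9] → take D—F (8); add D.
Step 5: frontier [B—C 13, D—G 2, C—D 7, A—E 10, A—F 9] → take D—G (2); add G.
Step 6: frontier [B—C 13, C—D 7, A—E 10, A—F 9, A—G 9] → take C—D (7); add C.
Step 7: frontier [A—C 15, C—H 17, A—E 10, A—F 9, A—G 9] → take A—F (9); add A.
Step 8: frontier [C—H 17] → take C—H (17); add H.
The 4th edge added is D—F.

D-F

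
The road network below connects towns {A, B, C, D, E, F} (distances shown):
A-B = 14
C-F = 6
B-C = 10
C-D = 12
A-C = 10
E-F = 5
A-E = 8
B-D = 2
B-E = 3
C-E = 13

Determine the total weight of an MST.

Kruskal's algorithm — process edges by increasing weight (ties by edge label):
B-D (2): add — endpoints in different components.
B-E (3): add — endpoints in different components.
E-F (5): add — endpoints in different components.
C-F (6): add — endpoints in different components.
A-E (8): add — endpoints in different components.
MST edges: B-D, B-E, E-F, C-F, A-E; total weight 2+3+5+6+8 = 24.

24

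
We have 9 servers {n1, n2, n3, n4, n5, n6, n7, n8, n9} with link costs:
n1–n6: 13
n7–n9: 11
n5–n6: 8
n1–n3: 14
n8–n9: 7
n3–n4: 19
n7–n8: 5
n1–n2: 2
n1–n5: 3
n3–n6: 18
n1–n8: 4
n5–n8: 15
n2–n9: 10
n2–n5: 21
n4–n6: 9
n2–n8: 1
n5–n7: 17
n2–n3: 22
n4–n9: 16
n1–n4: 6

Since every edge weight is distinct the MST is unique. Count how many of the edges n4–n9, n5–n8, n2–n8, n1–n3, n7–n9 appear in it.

Sort edges by weight, then run Kruskal:
n2–n8 (1): add — endpoints in different components.
n1–n2 (2): add — endpoints in different components.
n1–n5 (3): add — endpoints in different components.
n1–n8 (4): skip — n1 and n8 already connected.
n7–n8 (5): add — endpoints in different components.
n1–n4 (6): add — endpoints in different components.
n8–n9 (7): add — endpoints in different components.
n5–n6 (8): add — endpoints in different components.
n4–n6 (9): skip — n4 and n6 already connected.
n2–n9 (10): skip — n2 and n9 already connected.
n7–n9 (11): skip — n7 and n9 already connected.
n1–n6 (13): skip — n1 and n6 already connected.
n1–n3 (14): add — endpoints in different components.
MST edge set: {n2–n8, n1–n2, n1–n5, n7–n8, n1–n4, n8–n9, n5–n6, n1–n3}.
Of the listed edges, {n2–n8, n1–n3} are in the MST → 2.

2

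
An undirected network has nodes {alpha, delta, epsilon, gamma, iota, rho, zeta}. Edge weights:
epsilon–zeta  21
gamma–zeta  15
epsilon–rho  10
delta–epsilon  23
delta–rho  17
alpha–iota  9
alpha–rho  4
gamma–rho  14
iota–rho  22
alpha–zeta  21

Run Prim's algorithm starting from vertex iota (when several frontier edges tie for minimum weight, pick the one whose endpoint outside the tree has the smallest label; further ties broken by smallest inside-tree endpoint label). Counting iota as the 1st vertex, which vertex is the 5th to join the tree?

gamma

Grow the tree from iota using Prim:
Step 1: cheapest edge leaving the tree is alpha–iota (9); add alpha.
Step 2: cheapest edge leaving the tree is alpha–rho (4); add rho.
Step 3: cheapest edge leaving the tree is epsilon–rho (10); add epsilon.
Step 4: cheapest edge leaving the tree is gamma–rho (14); add gamma.
Step 5: cheapest edge leaving the tree is gamma–zeta (15); add zeta.
Step 6: cheapest edge leaving the tree is delta–rho (17); add delta.
Vertex order: iota, alpha, rho, epsilon, gamma, zeta, delta. The 5th vertex is gamma.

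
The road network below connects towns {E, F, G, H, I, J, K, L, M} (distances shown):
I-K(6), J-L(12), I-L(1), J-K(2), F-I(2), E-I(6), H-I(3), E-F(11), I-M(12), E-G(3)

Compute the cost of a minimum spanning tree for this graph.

Prim, starting at L.
Step 1: frontier [I-L 1, J-L 12] → take I-L (1); add I.
Step 2: frontier [F-I 2, H-I 3, E-I 6, I-K 6, I-M 12, J-L 12] → take F-I (2); add F.
Step 3: frontier [E-F 11, H-I 3, E-I 6, I-K 6, I-M 12, J-L 12] → take H-I (3); add H.
Step 4: frontier [E-F 11, E-I 6, I-K 6, I-M 12, J-L 12] → take E-I (6); add E.
Step 5: frontier [E-G 3, I-K 6, I-M 12, J-L 12] → take E-G (3); add G.
Step 6: frontier [I-K 6, I-M 12, J-L 12] → take I-K (6); add K.
Step 7: frontier [I-M 12, J-K 2, J-L 12] → take J-K (2); add J.
Step 8: frontier [I-M 12] → take I-M (12); add M.
MST edges: I-L, F-I, H-I, E-I, E-G, I-K, J-K, I-M; total weight 1+2+3+6+3+6+2+12 = 35.

35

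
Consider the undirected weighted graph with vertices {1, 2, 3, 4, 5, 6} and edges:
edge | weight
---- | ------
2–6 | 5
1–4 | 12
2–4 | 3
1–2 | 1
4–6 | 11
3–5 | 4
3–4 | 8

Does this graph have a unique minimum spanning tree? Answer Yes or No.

Yes

Sort edges by weight, then run Kruskal:
1–2 (1): add — endpoints in different components.
2–4 (3): add — endpoints in different components.
3–5 (4): add — endpoints in different components.
2–6 (5): add — endpoints in different components.
3–4 (8): add — endpoints in different components.
Every non-tree edge has weight strictly greater than the heaviest edge on the tree path between its endpoints, so the MST is unique.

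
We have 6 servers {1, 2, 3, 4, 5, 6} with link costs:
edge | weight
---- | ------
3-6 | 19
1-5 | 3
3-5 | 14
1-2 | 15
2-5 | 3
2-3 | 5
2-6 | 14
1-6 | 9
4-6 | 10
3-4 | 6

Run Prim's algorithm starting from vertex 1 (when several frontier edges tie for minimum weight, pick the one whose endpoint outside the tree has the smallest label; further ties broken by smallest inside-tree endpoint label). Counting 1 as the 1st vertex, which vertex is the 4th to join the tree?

3

Grow the tree from 1 using Prim:
Step 1: frontier [1-5 3, 1-6 9, 1-2 15] → take 1-5 (3); add 5.
Step 2: frontier [1-6 9, 1-2 15, 2-5 3, 3-5 14] → take 2-5 (3); add 2.
Step 3: frontier [1-6 9, 2-3 5, 2-6 14, 3-5 14] → take 2-3 (5); add 3.
Step 4: frontier [1-6 9, 2-6 14, 3-4 6, 3-6 19] → take 3-4 (6); add 4.
Step 5: frontier [1-6 9, 2-6 14, 3-6 19, 4-6 10] → take 1-6 (9); add 6.
Vertex order: 1, 5, 2, 3, 4, 6. The 4th vertex is 3.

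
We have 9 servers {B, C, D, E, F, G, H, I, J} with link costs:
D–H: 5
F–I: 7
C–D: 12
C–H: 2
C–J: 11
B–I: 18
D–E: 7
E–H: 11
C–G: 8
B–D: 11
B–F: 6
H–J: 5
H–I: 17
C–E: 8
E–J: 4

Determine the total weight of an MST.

48

Prim's algorithm from F:
Step 1: cheapest edge leaving the tree is B–F (6); add B.
Step 2: cheapest edge leaving the tree is F–I (7); add I.
Step 3: cheapest edge leaving the tree is B–D (11); add D.
Step 4: cheapest edge leaving the tree is D–H (5); add H.
Step 5: cheapest edge leaving the tree is C–H (2); add C.
Step 6: cheapest edge leaving the tree is H–J (5); add J.
Step 7: cheapest edge leaving the tree is E–J (4); add E.
Step 8: cheapest edge leaving the tree is C–G (8); add G.
MST edges: B–F, F–I, B–D, D–H, C–H, H–J, E–J, C–G; total weight 6+7+11+5+2+5+4+8 = 48.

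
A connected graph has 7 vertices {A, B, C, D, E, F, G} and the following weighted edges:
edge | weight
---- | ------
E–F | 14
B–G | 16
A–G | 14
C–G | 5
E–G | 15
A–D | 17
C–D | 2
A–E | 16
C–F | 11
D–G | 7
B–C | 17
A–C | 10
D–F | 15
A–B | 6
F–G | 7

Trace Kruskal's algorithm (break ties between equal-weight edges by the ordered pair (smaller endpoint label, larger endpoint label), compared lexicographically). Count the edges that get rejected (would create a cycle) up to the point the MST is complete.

Sort edges by weight, then run Kruskal:
C–D (2): add. Components now {A} {B} {C,D} {E} {F} {G}
C–G (5): add. Components now {A} {B} {C,D,G} {E} {F}
A–B (6): add. Components now {A,B} {C,D,G} {E} {F}
D–G (7): skip — D and G already connected.
F–G (7): add. Components now {A,B} {C,D,F,G} {E}
A–C (10): add. Components now {A,B,C,D,F,G} {E}
C–F (11): skip — C and F already connected.
A–G (14): skip — A and G already connected.
E–F (14): add. Components now {A,B,C,D,E,F,G}
Edges rejected before the tree was complete: 3.

3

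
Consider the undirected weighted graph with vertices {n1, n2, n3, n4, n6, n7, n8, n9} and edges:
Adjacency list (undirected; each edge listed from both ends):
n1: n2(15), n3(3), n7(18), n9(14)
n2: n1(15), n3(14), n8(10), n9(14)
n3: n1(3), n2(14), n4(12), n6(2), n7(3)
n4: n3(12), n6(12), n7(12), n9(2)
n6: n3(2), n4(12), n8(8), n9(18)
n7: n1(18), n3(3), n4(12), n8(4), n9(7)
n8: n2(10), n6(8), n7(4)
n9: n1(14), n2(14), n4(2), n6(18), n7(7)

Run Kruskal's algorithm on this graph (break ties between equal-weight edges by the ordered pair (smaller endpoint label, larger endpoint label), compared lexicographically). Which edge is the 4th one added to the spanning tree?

Kruskal: consider edges lightest-first.
n3—n6 (2): add — endpoints in different components.
n4—n9 (2): add — endpoints in different components.
n1—n3 (3): add — endpoints in different components.
n3—n7 (3): add — endpoints in different components.
n7—n8 (4): add — endpoints in different components.
n7—n9 (7): add — endpoints in different components.
n6—n8 (8): skip — n8 and n6 already connected.
n2—n8 (10): add — endpoints in different components.
The 4th edge added is n3—n7.

n3-n7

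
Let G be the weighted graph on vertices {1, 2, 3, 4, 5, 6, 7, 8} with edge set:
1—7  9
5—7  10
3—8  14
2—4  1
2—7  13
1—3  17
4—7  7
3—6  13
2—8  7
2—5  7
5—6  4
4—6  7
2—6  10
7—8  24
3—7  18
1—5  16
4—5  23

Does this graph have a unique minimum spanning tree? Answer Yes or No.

Kruskal's algorithm — process edges by increasing weight (ties by edge label):
2—4 (1): add — endpoints in different components.
5—6 (4): add — endpoints in different components.
2—5 (7): add — endpoints in different components.
2—8 (7): add — endpoints in different components.
4—6 (7): skip — 4 and 6 already connected.
4—7 (7): add — endpoints in different components.
1—7 (9): add — endpoints in different components.
2—6 (10): skip — 2 and 6 already connected.
5—7 (10): skip — 5 and 7 already connected.
2—7 (13): skip — 2 and 7 already connected.
3—6 (13): add — endpoints in different components.
Non-tree edge 4—6 has weight 7, equal to the heaviest edge on its tree cycle — swapping gives another MST of the same weight. Not unique.

No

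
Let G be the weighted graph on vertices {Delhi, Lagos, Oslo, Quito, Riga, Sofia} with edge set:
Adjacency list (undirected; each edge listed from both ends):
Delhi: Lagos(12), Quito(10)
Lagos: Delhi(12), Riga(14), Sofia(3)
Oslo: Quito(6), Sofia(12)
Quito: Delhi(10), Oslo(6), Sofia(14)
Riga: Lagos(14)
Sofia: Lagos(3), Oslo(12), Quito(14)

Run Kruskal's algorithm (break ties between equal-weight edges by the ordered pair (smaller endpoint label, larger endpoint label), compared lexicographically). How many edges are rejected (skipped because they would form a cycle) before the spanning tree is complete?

Kruskal's algorithm — process edges by increasing weight (ties by edge label):
Lagos—Sofia (3): add — endpoints in different components.
Oslo—Quito (6): add — endpoints in different components.
Delhi—Quito (10): add — endpoints in different components.
Delhi—Lagos (12): add — endpoints in different components.
Oslo—Sofia (12): skip — Oslo and Sofia already connected.
Lagos—Riga (14): add — endpoints in different components.
Edges rejected before the tree was complete: 1.

1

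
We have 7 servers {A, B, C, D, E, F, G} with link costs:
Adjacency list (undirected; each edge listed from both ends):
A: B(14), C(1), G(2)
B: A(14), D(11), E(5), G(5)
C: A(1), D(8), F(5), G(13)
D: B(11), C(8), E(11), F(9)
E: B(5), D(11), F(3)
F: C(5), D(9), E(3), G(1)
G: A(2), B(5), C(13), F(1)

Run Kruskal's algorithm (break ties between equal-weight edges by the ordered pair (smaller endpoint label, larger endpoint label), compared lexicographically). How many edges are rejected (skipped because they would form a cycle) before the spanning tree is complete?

Sort edges by weight, then run Kruskal:
A C (1): add — endpoints in different components.
F G (1): add — endpoints in different components.
A G (2): add — endpoints in different components.
E F (3): add — endpoints in different components.
B E (5): add — endpoints in different components.
B G (5): skip — B and G already connected.
C F (5): skip — C and F already connected.
C D (8): add — endpoints in different components.
Edges rejected before the tree was complete: 2.

2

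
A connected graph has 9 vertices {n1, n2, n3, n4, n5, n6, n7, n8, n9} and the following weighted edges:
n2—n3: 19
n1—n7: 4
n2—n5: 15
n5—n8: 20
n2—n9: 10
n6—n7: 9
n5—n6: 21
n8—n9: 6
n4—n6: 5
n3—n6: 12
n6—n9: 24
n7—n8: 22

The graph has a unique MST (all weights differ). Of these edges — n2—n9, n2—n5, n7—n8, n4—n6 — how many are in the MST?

Sort edges by weight, then run Kruskal:
n1—n7 (4): add — endpoints in different components.
n4—n6 (5): add — endpoints in different components.
n8—n9 (6): add — endpoints in different components.
n6—n7 (9): add — endpoints in different components.
n2—n9 (10): add — endpoints in different components.
n3—n6 (12): add — endpoints in different components.
n2—n5 (15): add — endpoints in different components.
n2—n3 (19): add — endpoints in different components.
MST edge set: {n1—n7, n4—n6, n8—n9, n6—n7, n2—n9, n3—n6, n2—n5, n2—n3}.
Of the listed edges, {n2—n9, n2—n5, n4—n6} are in the MST → 3.

3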